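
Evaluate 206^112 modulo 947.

112 in binary is 1110000, i.e. 112 = 64 + 32 + 16.
206^1 ≡ 206 (mod 947)
206^2 ≡ 206^2 = 42436 ≡ 768 (mod 947)
206^4 ≡ 768^2 = 589824 ≡ 790 (mod 947)
206^8 ≡ 790^2 = 624100 ≡ 27 (mod 947)
206^16 ≡ 27^2 = 729 (mod 947)
206^32 ≡ 729^2 = 531441 ≡ 174 (mod 947)
206^64 ≡ 174^2 = 30276 ≡ 919 (mod 947)
206^112 = 206^64 · 206^32 · 206^16 ≡ 919 · 174 · 729 (mod 947).
Accumulate the product:
919 · 174 = 159906 ≡ 810
810 · 729 = 590490 ≡ 509

509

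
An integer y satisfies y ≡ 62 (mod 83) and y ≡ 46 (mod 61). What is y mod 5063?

83⁻¹ mod 61: 83*25 ≡ 1 (mod 61), so 83⁻¹ ≡ 25.
y = 62 + 83*((46 − 62)*25 mod 61) = 62 + 83*27 = 2303.
Check: 2303 mod 83 = 62, 2303 mod 61 = 46. ✓

2303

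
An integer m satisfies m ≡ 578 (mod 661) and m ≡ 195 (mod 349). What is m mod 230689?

661⁻¹ mod 349: 661*66 ≡ 1 (mod 349), so 661⁻¹ ≡ 66.
m = 578 + 661*((195 − 578)*66 mod 349) = 578 + 661*199 = 132117.
Check: 132117 mod 661 = 578, 132117 mod 349 = 195. ✓

132117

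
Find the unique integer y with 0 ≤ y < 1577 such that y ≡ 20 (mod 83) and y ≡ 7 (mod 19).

767

83⁻¹ mod 19: 83×11 ≡ 1 (mod 19), so 83⁻¹ ≡ 11.
y = 20 + 83×((7 − 20)×11 mod 19) = 20 + 83×9 = 767.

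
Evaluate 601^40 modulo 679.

463

Compute successive squares:
40 in binary is 101000, i.e. 40 = 32 + 8.
601^1 ≡ 601 (mod 679)
601^2 ≡ 601^2 = 361201 ≡ 652 (mod 679)
601^4 ≡ 652^2 = 425104 ≡ 50 (mod 679)
601^8 ≡ 50^2 = 2500 ≡ 463 (mod 679)
601^16 ≡ 463^2 = 214369 ≡ 484 (mod 679)
601^32 ≡ 484^2 = 234256 ≡ 1 (mod 679)
601^40 = 601^32 * 601^8 ≡ 1 * 463 (mod 679).
1 * 463 = 463 ≡ 463 (mod 679).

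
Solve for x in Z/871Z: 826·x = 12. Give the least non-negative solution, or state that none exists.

gcd(826, 871) = 1, so a unique solution mod 871 exists.
826⁻¹ ≡ 600 (mod 871).
x ≡ 600·12 ≡ 232 (mod 871).

232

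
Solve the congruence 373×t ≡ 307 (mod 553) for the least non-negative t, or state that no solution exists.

241

gcd(373, 553) = 1, so a unique solution mod 553 exists.
373⁻¹ ≡ 298 (mod 553).
t ≡ 298×307 ≡ 241 (mod 553).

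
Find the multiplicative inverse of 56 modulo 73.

By the extended Euclidean algorithm:
73 = 1·56 + 17
56 = 3·17 + 5
17 = 3·5 + 2
5 = 2·2 + 1
2 = 2·1 + 0
gcd(56, 73) = 1, so the inverse exists.
Back-substitute for 1:
1 = 1·5 − 2·2
  = −2·17 + 7·5
  = 7·56 − 23·17
  = −23·73 + 30·56
So 56⁻¹ ≡ 30 (mod 73).

30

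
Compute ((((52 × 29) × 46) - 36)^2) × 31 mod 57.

52 × 29 = 1508 ≡ 26 (mod 57)
26 × 46 = 1196 ≡ 56 (mod 57)
56 - 36 = 20
(20)^2 ≡ 1 (mod 57)
1 × 31 = 31

31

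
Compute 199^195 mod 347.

181

195 in binary is 11000011, i.e. 195 = 128 + 64 + 2 + 1.
199^1 ≡ 199 (mod 347)
199^2 ≡ 199^2 = 39601 ≡ 43 (mod 347)
199^4 ≡ 43^2 = 1849 ≡ 114 (mod 347)
199^8 ≡ 114^2 = 12996 ≡ 157 (mod 347)
199^16 ≡ 157^2 = 24649 ≡ 12 (mod 347)
199^32 ≡ 12^2 = 144 (mod 347)
199^64 ≡ 144^2 = 20736 ≡ 263 (mod 347)
199^128 ≡ 263^2 = 69169 ≡ 116 (mod 347)
199^195 = 199^128 * 199^64 * 199^2 * 199^1 ≡ 116 * 263 * 43 * 199 (mod 347).
Accumulate the product:
116 * 263 = 30508 ≡ 319
319 * 43 = 13717 ≡ 184
184 * 199 = 36616 ≡ 181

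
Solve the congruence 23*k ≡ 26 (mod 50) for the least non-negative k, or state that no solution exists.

12

gcd(23, 50) = 1, so a unique solution mod 50 exists.
23⁻¹ ≡ 37 (mod 50).
k ≡ 37*26 ≡ 12 (mod 50).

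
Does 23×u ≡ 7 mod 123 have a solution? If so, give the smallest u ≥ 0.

11

gcd(23, 123) = 1, so a unique solution mod 123 exists.
23⁻¹ ≡ 107 (mod 123).
u ≡ 107×7 ≡ 11 (mod 123).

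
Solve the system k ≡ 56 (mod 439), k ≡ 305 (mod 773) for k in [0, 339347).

31225

439⁻¹ mod 773: 439·81 ≡ 1 (mod 773), so 439⁻¹ ≡ 81.
k = 56 + 439·((305 − 56)·81 mod 773) = 56 + 439·71 = 31225.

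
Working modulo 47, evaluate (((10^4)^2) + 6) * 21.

35

(10)^4 ≡ 36 (mod 47)
(36)^2 ≡ 27 (mod 47)
27 + 6 = 33
33 * 21 = 693 ≡ 35 (mod 47)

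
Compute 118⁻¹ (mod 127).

127 = 1·118 + 9
118 = 13·9 + 1
9 = 9·1 + 0
gcd(118, 127) = 1, so the inverse exists.
Back-substitute for 1:
1 = 1·118 − 13·9
  = −13·127 + 14·118
So 118⁻¹ ≡ 14 (mod 127).

14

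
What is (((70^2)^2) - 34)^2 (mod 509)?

239

(70)^2 ≡ 319 (mod 509)
(319)^2 ≡ 470 (mod 509)
470 - 34 = 436
(436)^2 ≡ 239 (mod 509)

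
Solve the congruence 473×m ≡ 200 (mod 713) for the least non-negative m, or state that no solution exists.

gcd(473, 713) = 1, so a unique solution mod 713 exists.
473⁻¹ ≡ 407 (mod 713).
m ≡ 407×200 ≡ 118 (mod 713).

118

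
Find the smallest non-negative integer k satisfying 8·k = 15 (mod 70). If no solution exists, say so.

gcd(8, 70) = 2, and 2 does not divide 15.
So the congruence has no solution.

no solution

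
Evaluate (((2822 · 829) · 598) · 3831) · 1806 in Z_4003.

2822 · 829 = 2339438 ≡ 1686 (mod 4003)
1686 · 598 = 1008228 ≡ 3475 (mod 4003)
3475 · 3831 = 13312725 ≡ 2750 (mod 4003)
2750 · 1806 = 4966500 ≡ 2780 (mod 4003)

2780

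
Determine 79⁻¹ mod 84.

Run the extended Euclidean algorithm:
84 = 1·79 + 5
79 = 15·5 + 4
5 = 1·4 + 1
4 = 4·1 + 0
gcd(79, 84) = 1, so the inverse exists.
Back-substitute for 1:
1 = 1·5 − 1·4
  = −1·79 + 16·5
  = 16·84 − 17·79
So 79⁻¹ ≡ −17 ≡ 67 (mod 84).

67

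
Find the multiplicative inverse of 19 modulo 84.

31

By the extended Euclidean algorithm:
84 = 4*19 + 8
19 = 2*8 + 3
8 = 2*3 + 2
3 = 1*2 + 1
2 = 2*1 + 0
gcd(19, 84) = 1, so the inverse exists.
Back-substitute for 1:
1 = 1*3 − 1*2
  = −1*8 + 3*3
  = 3*19 − 7*8
  = −7*84 + 31*19
So 19⁻¹ ≡ 31 (mod 84).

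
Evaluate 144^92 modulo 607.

73

Using repeated squaring:
92 in binary is 1011100, i.e. 92 = 64 + 16 + 8 + 4.
144^1 ≡ 144 (mod 607)
144^2 ≡ 144^2 = 20736 ≡ 98 (mod 607)
144^4 ≡ 98^2 = 9604 ≡ 499 (mod 607)
144^8 ≡ 499^2 = 249001 ≡ 131 (mod 607)
144^16 ≡ 131^2 = 17161 ≡ 165 (mod 607)
144^32 ≡ 165^2 = 27225 ≡ 517 (mod 607)
144^64 ≡ 517^2 = 267289 ≡ 209 (mod 607)
144^92 = 144^64 × 144^16 × 144^8 × 144^4 ≡ 209 × 165 × 131 × 499 (mod 607).
Accumulate the product:
209 × 165 = 34485 ≡ 493
493 × 131 = 64583 ≡ 241
241 × 499 = 120259 ≡ 73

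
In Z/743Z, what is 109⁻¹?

Apply the Euclidean algorithm and back-substitute:
743 = 6×109 + 89
109 = 1×89 + 20
89 = 4×20 + 9
20 = 2×9 + 2
9 = 4×2 + 1
2 = 2×1 + 0
gcd(109, 743) = 1, so the inverse exists.
Bézout: 1 = 49×743 − 334×109.
So 109⁻¹ ≡ −334 ≡ 409 (mod 743).

409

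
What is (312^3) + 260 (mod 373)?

(312)^3 ≡ 176 (mod 373)
176 + 260 = 436 ≡ 63 (mod 373)

63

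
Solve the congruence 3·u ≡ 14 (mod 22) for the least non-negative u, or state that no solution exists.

12

gcd(3, 22) = 1, so a unique solution mod 22 exists.
3⁻¹ ≡ 15 (mod 22).
u ≡ 15·14 ≡ 12 (mod 22).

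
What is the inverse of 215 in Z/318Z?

By the extended Euclidean algorithm:
318 = 1·215 + 103
215 = 2·103 + 9
103 = 11·9 + 4
9 = 2·4 + 1
4 = 4·1 + 0
gcd(215, 318) = 1, so the inverse exists.
Back-substitute for 1:
1 = 1·9 − 2·4
  = −2·103 + 23·9
  = 23·215 − 48·103
  = −48·318 + 71·215
So 215⁻¹ ≡ 71 (mod 318).

71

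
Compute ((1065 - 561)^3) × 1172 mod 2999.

1419

1065 - 561 = 504
(504)^3 ≡ 2752 (mod 2999)
2752 × 1172 = 3225344 ≡ 1419 (mod 2999)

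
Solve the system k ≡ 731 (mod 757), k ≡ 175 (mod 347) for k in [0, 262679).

757⁻¹ mod 347: 757×336 ≡ 1 (mod 347), so 757⁻¹ ≡ 336.
k = 731 + 757×((175 − 731)×336 mod 347) = 731 + 757×217 = 165000.

165000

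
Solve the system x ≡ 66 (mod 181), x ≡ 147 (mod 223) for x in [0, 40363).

181⁻¹ mod 223: 181×69 ≡ 1 (mod 223), so 181⁻¹ ≡ 69.
x = 66 + 181×((147 − 66)×69 mod 223) = 66 + 181×14 = 2600.

2600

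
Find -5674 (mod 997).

308

-5674 = -6*997 + 308, so -5674 ≡ 308 (mod 997).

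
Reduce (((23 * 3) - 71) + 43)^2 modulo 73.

23 * 3 = 69
69 - 71 = -2 ≡ 71 (mod 73)
71 + 43 = 114 ≡ 41 (mod 73)
(41)^2 ≡ 2 (mod 73)

2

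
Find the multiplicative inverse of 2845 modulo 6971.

6503

By the extended Euclidean algorithm:
6971 = 2·2845 + 1281
2845 = 2·1281 + 283
1281 = 4·283 + 149
283 = 1·149 + 134
149 = 1·134 + 15
134 = 8·15 + 14
15 = 1·14 + 1
14 = 14·1 + 0
gcd(2845, 6971) = 1, so the inverse exists.
Back-substitute for 1:
1 = 1·15 − 1·14
  = −1·134 + 9·15
  = 9·149 − 10·134
  = −10·283 + 19·149
  = 19·1281 − 86·283
  = −86·2845 + 191·1281
  = 191·6971 − 468·2845
So 2845⁻¹ ≡ −468 ≡ 6503 (mod 6971).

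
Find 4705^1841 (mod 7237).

By square-and-multiply:
1841 in binary is 11100110001, i.e. 1841 = 1024 + 512 + 256 + 32 + 16 + 1.
4705^1 ≡ 4705 (mod 7237)
4705^2 ≡ 4705^2 = 22137025 ≡ 6279 (mod 7237)
4705^4 ≡ 6279^2 = 39425841 ≡ 5902 (mod 7237)
4705^8 ≡ 5902^2 = 34833604 ≡ 1923 (mod 7237)
4705^16 ≡ 1923^2 = 3697929 ≡ 7059 (mod 7237)
4705^32 ≡ 7059^2 = 49829481 ≡ 2736 (mod 7237)
4705^64 ≡ 2736^2 = 7485696 ≡ 2638 (mod 7237)
4705^128 ≡ 2638^2 = 6959044 ≡ 4287 (mod 7237)
4705^256 ≡ 4287^2 = 18378369 ≡ 3626 (mod 7237)
4705^512 ≡ 3626^2 = 13147876 ≡ 5484 (mod 7237)
4705^1024 ≡ 5484^2 = 30074256 ≡ 4521 (mod 7237)
4705^1841 = 4705^1024 * 4705^512 * 4705^256 * 4705^32 * 4705^16 * 4705^1 ≡ 4521 * 5484 * 3626 * 2736 * 7059 * 4705 (mod 7237).
Accumulate the product:
4521 * 5484 = 24793164 ≡ 6439
6439 * 3626 = 23347814 ≡ 1252
1252 * 2736 = 3425472 ≡ 2371
2371 * 7059 = 16736889 ≡ 4945
4945 * 4705 = 23266225 ≡ 6507

6507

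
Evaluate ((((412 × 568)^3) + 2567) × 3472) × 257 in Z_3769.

412 × 568 = 234016 ≡ 338 (mod 3769)
(338)^3 ≡ 1067 (mod 3769)
1067 + 2567 = 3634
3634 × 3472 = 12617248 ≡ 2405 (mod 3769)
2405 × 257 = 618085 ≡ 3738 (mod 3769)

3738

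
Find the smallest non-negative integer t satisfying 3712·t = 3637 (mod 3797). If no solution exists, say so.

gcd(3712, 3797) = 1, so a unique solution mod 3797 exists.
3712⁻¹ ≡ 134 (mod 3797).
t ≡ 134·3637 ≡ 1342 (mod 3797).

1342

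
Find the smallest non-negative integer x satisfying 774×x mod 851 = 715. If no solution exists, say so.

477

gcd(774, 851) = 1, so a unique solution mod 851 exists.
774⁻¹ ≡ 641 (mod 851).
x ≡ 641×715 ≡ 477 (mod 851).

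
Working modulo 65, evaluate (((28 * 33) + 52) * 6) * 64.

28 * 33 = 924 ≡ 14 (mod 65)
14 + 52 = 66 ≡ 1 (mod 65)
1 * 6 = 6
6 * 64 = 384 ≡ 59 (mod 65)

59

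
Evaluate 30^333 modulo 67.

333 in binary is 101001101, i.e. 333 = 256 + 64 + 8 + 4 + 1.
30^1 ≡ 30 (mod 67)
30^2 ≡ 30^2 = 900 ≡ 29 (mod 67)
30^4 ≡ 29^2 = 841 ≡ 37 (mod 67)
30^8 ≡ 37^2 = 1369 ≡ 29 (mod 67)
30^16 ≡ 29^2 = 841 ≡ 37 (mod 67)
30^32 ≡ 37^2 = 1369 ≡ 29 (mod 67)
30^64 ≡ 29^2 = 841 ≡ 37 (mod 67)
30^128 ≡ 37^2 = 1369 ≡ 29 (mod 67)
30^256 ≡ 29^2 = 841 ≡ 37 (mod 67)
30^333 = 30^256 × 30^64 × 30^8 × 30^4 × 30^1 ≡ 37 × 37 × 29 × 37 × 30 (mod 67).
Accumulate the product:
37 × 37 = 1369 ≡ 29
29 × 29 = 841 ≡ 37
37 × 37 = 1369 ≡ 29
29 × 30 = 870 ≡ 66

66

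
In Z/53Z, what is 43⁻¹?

37

53 = 1·43 + 10
43 = 4·10 + 3
10 = 3·3 + 1
3 = 3·1 + 0
gcd(43, 53) = 1, so the inverse exists.
Bézout: 1 = 13·53 − 16·43.
So 43⁻¹ ≡ −16 ≡ 37 (mod 53).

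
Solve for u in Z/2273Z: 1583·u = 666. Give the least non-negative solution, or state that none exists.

928

gcd(1583, 2273) = 1, so a unique solution mod 2273 exists.
1583⁻¹ ≡ 56 (mod 2273).
u ≡ 56·666 ≡ 928 (mod 2273).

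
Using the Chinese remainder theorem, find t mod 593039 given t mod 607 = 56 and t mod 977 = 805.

607⁻¹ mod 977: 607*404 ≡ 1 (mod 977), so 607⁻¹ ≡ 404.
t = 56 + 607*((805 − 56)*404 mod 977) = 56 + 607*703 = 426777.

426777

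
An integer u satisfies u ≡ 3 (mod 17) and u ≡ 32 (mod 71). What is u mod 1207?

17⁻¹ mod 71: 17*46 ≡ 1 (mod 71), so 17⁻¹ ≡ 46.
u = 3 + 17*((32 − 3)*46 mod 71) = 3 + 17*56 = 955.

955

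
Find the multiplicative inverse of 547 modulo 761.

761 = 1×547 + 214
547 = 2×214 + 119
214 = 1×119 + 95
119 = 1×95 + 24
95 = 3×24 + 23
24 = 1×23 + 1
23 = 23×1 + 0
gcd(547, 761) = 1, so the inverse exists.
Back-substitute for 1:
1 = 1×24 − 1×23
  = −1×95 + 4×24
  = 4×119 − 5×95
  = −5×214 + 9×119
  = 9×547 − 23×214
  = −23×761 + 32×547
So 547⁻¹ ≡ 32 (mod 761).

32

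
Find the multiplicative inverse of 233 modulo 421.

By the extended Euclidean algorithm:
421 = 1*233 + 188
233 = 1*188 + 45
188 = 4*45 + 8
45 = 5*8 + 5
8 = 1*5 + 3
5 = 1*3 + 2
3 = 1*2 + 1
2 = 2*1 + 0
gcd(233, 421) = 1, so the inverse exists.
Bézout: 1 = 88*421 − 159*233.
So 233⁻¹ ≡ −159 ≡ 262 (mod 421).

262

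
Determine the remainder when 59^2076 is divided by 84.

By square-and-multiply:
2076 in binary is 100000011100, i.e. 2076 = 2048 + 16 + 8 + 4.
59^1 ≡ 59 (mod 84)
59^2 ≡ 59^2 = 3481 ≡ 37 (mod 84)
59^4 ≡ 37^2 = 1369 ≡ 25 (mod 84)
59^8 ≡ 25^2 = 625 ≡ 37 (mod 84)
59^16 ≡ 37^2 = 1369 ≡ 25 (mod 84)
59^32 ≡ 25^2 = 625 ≡ 37 (mod 84)
59^64 ≡ 37^2 = 1369 ≡ 25 (mod 84)
59^128 ≡ 25^2 = 625 ≡ 37 (mod 84)
59^256 ≡ 37^2 = 1369 ≡ 25 (mod 84)
59^512 ≡ 25^2 = 625 ≡ 37 (mod 84)
59^1024 ≡ 37^2 = 1369 ≡ 25 (mod 84)
59^2048 ≡ 25^2 = 625 ≡ 37 (mod 84)
59^2076 = 59^2048 · 59^16 · 59^8 · 59^4 ≡ 37 · 25 · 37 · 25 (mod 84).
Accumulate the product:
37 · 25 = 925 ≡ 1
1 · 37 = 37
37 · 25 = 925 ≡ 1

1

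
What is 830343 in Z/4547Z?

2789

830343 = 182·4547 + 2789, so 830343 ≡ 2789 (mod 4547).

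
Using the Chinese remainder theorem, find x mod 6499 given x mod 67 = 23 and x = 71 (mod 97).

67⁻¹ mod 97: 67·42 ≡ 1 (mod 97), so 67⁻¹ ≡ 42.
x = 23 + 67·((71 − 23)·42 mod 97) = 23 + 67·76 = 5115.

5115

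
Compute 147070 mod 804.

742

147070 = 182*804 + 742, so 147070 ≡ 742 (mod 804).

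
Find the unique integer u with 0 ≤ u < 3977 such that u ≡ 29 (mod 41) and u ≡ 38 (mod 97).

41⁻¹ mod 97: 41*71 ≡ 1 (mod 97), so 41⁻¹ ≡ 71.
u = 29 + 41*((38 − 29)*71 mod 97) = 29 + 41*57 = 2366.
Check: 2366 mod 41 = 29, 2366 mod 97 = 38. ✓

2366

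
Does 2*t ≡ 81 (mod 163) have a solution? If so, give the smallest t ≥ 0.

gcd(2, 163) = 1, so a unique solution mod 163 exists.
2⁻¹ ≡ 82 (mod 163).
t ≡ 82*81 ≡ 122 (mod 163).

122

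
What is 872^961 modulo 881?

961 in binary is 1111000001, i.e. 961 = 512 + 256 + 128 + 64 + 1.
872^1 ≡ 872 (mod 881)
872^2 ≡ 872^2 = 760384 ≡ 81 (mod 881)
872^4 ≡ 81^2 = 6561 ≡ 394 (mod 881)
872^8 ≡ 394^2 = 155236 ≡ 180 (mod 881)
872^16 ≡ 180^2 = 32400 ≡ 684 (mod 881)
872^32 ≡ 684^2 = 467856 ≡ 45 (mod 881)
872^64 ≡ 45^2 = 2025 ≡ 263 (mod 881)
872^128 ≡ 263^2 = 69169 ≡ 451 (mod 881)
872^256 ≡ 451^2 = 203401 ≡ 771 (mod 881)
872^512 ≡ 771^2 = 594441 ≡ 647 (mod 881)
872^961 = 872^512 * 872^256 * 872^128 * 872^64 * 872^1 ≡ 647 * 771 * 451 * 263 * 872 (mod 881).
Accumulate the product:
647 * 771 = 498837 ≡ 191
191 * 451 = 86141 ≡ 684
684 * 263 = 179892 ≡ 168
168 * 872 = 146496 ≡ 250

250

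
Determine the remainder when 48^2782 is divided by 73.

18

2782 in binary is 101011011110, i.e. 2782 = 2048 + 512 + 128 + 64 + 16 + 8 + 4 + 2.
48^1 ≡ 48 (mod 73)
48^2 ≡ 48^2 = 2304 ≡ 41 (mod 73)
48^4 ≡ 41^2 = 1681 ≡ 2 (mod 73)
48^8 ≡ 2^2 = 4 (mod 73)
48^16 ≡ 4^2 = 16 (mod 73)
48^32 ≡ 16^2 = 256 ≡ 37 (mod 73)
48^64 ≡ 37^2 = 1369 ≡ 55 (mod 73)
48^128 ≡ 55^2 = 3025 ≡ 32 (mod 73)
48^256 ≡ 32^2 = 1024 ≡ 2 (mod 73)
48^512 ≡ 2^2 = 4 (mod 73)
48^1024 ≡ 4^2 = 16 (mod 73)
48^2048 ≡ 16^2 = 256 ≡ 37 (mod 73)
48^2782 = 48^2048 × 48^512 × 48^128 × 48^64 × 48^16 × 48^8 × 48^4 × 48^2 ≡ 37 × 4 × 32 × 55 × 16 × 4 × 2 × 41 (mod 73).
Accumulate the product:
37 × 4 = 148 ≡ 2
2 × 32 = 64
64 × 55 = 3520 ≡ 16
16 × 16 = 256 ≡ 37
37 × 4 = 148 ≡ 2
2 × 2 = 4
4 × 41 = 164 ≡ 18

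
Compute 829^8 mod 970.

741

Using repeated squaring:
829^1 ≡ 829 (mod 970)
829^2 ≡ 829^2 = 687241 ≡ 481 (mod 970)
829^4 ≡ 481^2 = 231361 ≡ 501 (mod 970)
829^8 ≡ 501^2 = 251001 ≡ 741 (mod 970)
So 829^8 ≡ 741 (mod 970).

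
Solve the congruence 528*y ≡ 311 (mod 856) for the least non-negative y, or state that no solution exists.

no solution

gcd(528, 856) = 8, and 8 does not divide 311.
So the congruence has no solution.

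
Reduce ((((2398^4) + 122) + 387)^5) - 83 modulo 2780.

1602

(2398)^4 ≡ 676 (mod 2780)
676 + 122 = 798
798 + 387 = 1185
(1185)^5 ≡ 1685 (mod 2780)
1685 - 83 = 1602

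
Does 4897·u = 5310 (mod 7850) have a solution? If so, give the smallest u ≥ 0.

4730

gcd(4897, 7850) = 1, so a unique solution mod 7850 exists.
4897⁻¹ ≡ 6683 (mod 7850).
u ≡ 6683·5310 ≡ 4730 (mod 7850).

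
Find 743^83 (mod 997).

692

Using repeated squaring:
83 in binary is 1010011, i.e. 83 = 64 + 16 + 2 + 1.
743^1 ≡ 743 (mod 997)
743^2 ≡ 743^2 = 552049 ≡ 708 (mod 997)
743^4 ≡ 708^2 = 501264 ≡ 770 (mod 997)
743^8 ≡ 770^2 = 592900 ≡ 682 (mod 997)
743^16 ≡ 682^2 = 465124 ≡ 522 (mod 997)
743^32 ≡ 522^2 = 272484 ≡ 303 (mod 997)
743^64 ≡ 303^2 = 91809 ≡ 85 (mod 997)
743^83 = 743^64 · 743^16 · 743^2 · 743^1 ≡ 85 · 522 · 708 · 743 (mod 997).
Accumulate the product:
85 · 522 = 44370 ≡ 502
502 · 708 = 355416 ≡ 484
484 · 743 = 359612 ≡ 692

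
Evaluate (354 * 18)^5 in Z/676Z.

604

354 * 18 = 6372 ≡ 288 (mod 676)
(288)^5 ≡ 604 (mod 676)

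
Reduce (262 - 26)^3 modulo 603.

262 - 26 = 236
(236)^3 ≡ 62 (mod 603)

62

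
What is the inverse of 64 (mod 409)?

By the extended Euclidean algorithm:
409 = 6×64 + 25
64 = 2×25 + 14
25 = 1×14 + 11
14 = 1×11 + 3
11 = 3×3 + 2
3 = 1×2 + 1
2 = 2×1 + 0
gcd(64, 409) = 1, so the inverse exists.
Back-substitute for 1:
1 = 1×3 − 1×2
  = −1×11 + 4×3
  = 4×14 − 5×11
  = −5×25 + 9×14
  = 9×64 − 23×25
  = −23×409 + 147×64
So 64⁻¹ ≡ 147 (mod 409).

147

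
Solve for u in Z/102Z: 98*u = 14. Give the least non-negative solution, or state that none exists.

22

gcd(98, 102) = 2, and 2 | 14, so solutions exist.
Divide through by 2: 49*u ≡ 7 (mod 51).
49⁻¹ ≡ 25 (mod 51).
u ≡ 25*7 ≡ 22 (mod 51).
The smallest non-negative solution is u = 22.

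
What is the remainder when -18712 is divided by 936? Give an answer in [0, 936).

-18712 = -20*936 + 8, so -18712 ≡ 8 (mod 936).

8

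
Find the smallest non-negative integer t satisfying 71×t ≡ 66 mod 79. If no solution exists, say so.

51

gcd(71, 79) = 1, so a unique solution mod 79 exists.
71⁻¹ ≡ 69 (mod 79).
t ≡ 69×66 ≡ 51 (mod 79).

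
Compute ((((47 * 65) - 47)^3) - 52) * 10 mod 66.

47 * 65 = 3055 ≡ 19 (mod 66)
19 - 47 = -28 ≡ 38 (mod 66)
(38)^3 ≡ 26 (mod 66)
26 - 52 = -26 ≡ 40 (mod 66)
40 * 10 = 400 ≡ 4 (mod 66)

4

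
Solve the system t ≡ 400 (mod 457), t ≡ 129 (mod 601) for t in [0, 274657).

457⁻¹ mod 601: 457×505 ≡ 1 (mod 601), so 457⁻¹ ≡ 505.
t = 400 + 457×((129 − 400)×505 mod 601) = 400 + 457×173 = 79461.

79461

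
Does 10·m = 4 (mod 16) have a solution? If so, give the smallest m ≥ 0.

2

gcd(10, 16) = 2, and 2 | 4, so solutions exist.
Divide through by 2: 5·m = 2 (mod 8).
5⁻¹ ≡ 5 (mod 8).
m ≡ 5·2 ≡ 2 (mod 8).
The smallest non-negative solution is m = 2.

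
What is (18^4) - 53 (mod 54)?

1

(18)^4 ≡ 0 (mod 54)
0 - 53 = -53 ≡ 1 (mod 54)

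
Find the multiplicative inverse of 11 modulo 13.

Apply the Euclidean algorithm and back-substitute:
13 = 1·11 + 2
11 = 5·2 + 1
2 = 2·1 + 0
gcd(11, 13) = 1, so the inverse exists.
Bézout: 1 = −5·13 + 6·11.
So 11⁻¹ ≡ 6 (mod 13).

6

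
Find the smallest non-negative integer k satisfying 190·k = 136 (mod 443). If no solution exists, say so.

gcd(190, 443) = 1, so a unique solution mod 443 exists.
190⁻¹ ≡ 7 (mod 443).
k ≡ 7·136 ≡ 66 (mod 443).

66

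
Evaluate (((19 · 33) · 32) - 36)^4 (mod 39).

27

19 · 33 = 627 ≡ 3 (mod 39)
3 · 32 = 96 ≡ 18 (mod 39)
18 - 36 = -18 ≡ 21 (mod 39)
(21)^4 ≡ 27 (mod 39)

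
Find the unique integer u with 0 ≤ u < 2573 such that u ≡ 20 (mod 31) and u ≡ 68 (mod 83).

981

31⁻¹ mod 83: 31×75 ≡ 1 (mod 83), so 31⁻¹ ≡ 75.
u = 20 + 31×((68 − 20)×75 mod 83) = 20 + 31×31 = 981.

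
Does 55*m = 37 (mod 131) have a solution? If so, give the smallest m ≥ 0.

gcd(55, 131) = 1, so a unique solution mod 131 exists.
55⁻¹ ≡ 81 (mod 131).
m ≡ 81*37 ≡ 115 (mod 131).

115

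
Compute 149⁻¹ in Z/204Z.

Run the extended Euclidean algorithm:
204 = 1×149 + 55
149 = 2×55 + 39
55 = 1×39 + 16
39 = 2×16 + 7
16 = 2×7 + 2
7 = 3×2 + 1
2 = 2×1 + 0
gcd(149, 204) = 1, so the inverse exists.
Bézout: 1 = −65×204 + 89×149.
So 149⁻¹ ≡ 89 (mod 204).

89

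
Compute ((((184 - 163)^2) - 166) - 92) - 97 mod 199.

184 - 163 = 21
(21)^2 ≡ 43 (mod 199)
43 - 166 = -123 ≡ 76 (mod 199)
76 - 92 = -16 ≡ 183 (mod 199)
183 - 97 = 86

86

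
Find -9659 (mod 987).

211

-9659 = -10*987 + 211, so -9659 ≡ 211 (mod 987).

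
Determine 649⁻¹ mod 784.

784 = 1×649 + 135
649 = 4×135 + 109
135 = 1×109 + 26
109 = 4×26 + 5
26 = 5×5 + 1
5 = 5×1 + 0
gcd(649, 784) = 1, so the inverse exists.
Bézout: 1 = 125×784 − 151×649.
So 649⁻¹ ≡ −151 ≡ 633 (mod 784).

633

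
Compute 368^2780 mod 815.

By square-and-multiply:
2780 in binary is 101011011100, i.e. 2780 = 2048 + 512 + 128 + 64 + 16 + 8 + 4.
368^1 ≡ 368 (mod 815)
368^2 ≡ 368^2 = 135424 ≡ 134 (mod 815)
368^4 ≡ 134^2 = 17956 ≡ 26 (mod 815)
368^8 ≡ 26^2 = 676 (mod 815)
368^16 ≡ 676^2 = 456976 ≡ 576 (mod 815)
368^32 ≡ 576^2 = 331776 ≡ 71 (mod 815)
368^64 ≡ 71^2 = 5041 ≡ 151 (mod 815)
368^128 ≡ 151^2 = 22801 ≡ 796 (mod 815)
368^256 ≡ 796^2 = 633616 ≡ 361 (mod 815)
368^512 ≡ 361^2 = 130321 ≡ 736 (mod 815)
368^1024 ≡ 736^2 = 541696 ≡ 536 (mod 815)
368^2048 ≡ 536^2 = 287296 ≡ 416 (mod 815)
368^2780 = 368^2048 × 368^512 × 368^128 × 368^64 × 368^16 × 368^8 × 368^4 ≡ 416 × 736 × 796 × 151 × 576 × 676 × 26 (mod 815).
Accumulate the product:
416 × 736 = 306176 ≡ 551
551 × 796 = 438596 ≡ 126
126 × 151 = 19026 ≡ 281
281 × 576 = 161856 ≡ 486
486 × 676 = 328536 ≡ 91
91 × 26 = 2366 ≡ 736

736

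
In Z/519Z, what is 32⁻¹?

519 = 16×32 + 7
32 = 4×7 + 4
7 = 1×4 + 3
4 = 1×3 + 1
3 = 3×1 + 0
gcd(32, 519) = 1, so the inverse exists.
Back-substitute for 1:
1 = 1×4 − 1×3
  = −1×7 + 2×4
  = 2×32 − 9×7
  = −9×519 + 146×32
So 32⁻¹ ≡ 146 (mod 519).

146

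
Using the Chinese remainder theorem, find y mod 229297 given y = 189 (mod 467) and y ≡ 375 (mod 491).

53894

467⁻¹ mod 491: 467·225 ≡ 1 (mod 491), so 467⁻¹ ≡ 225.
y = 189 + 467·((375 − 189)·225 mod 491) = 189 + 467·115 = 53894.
Check: 53894 mod 467 = 189, 53894 mod 491 = 375. ✓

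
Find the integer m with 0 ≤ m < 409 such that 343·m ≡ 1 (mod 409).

378

409 = 1×343 + 66
343 = 5×66 + 13
66 = 5×13 + 1
13 = 13×1 + 0
gcd(343, 409) = 1, so the inverse exists.
Bézout: 1 = 26×409 − 31×343.
So 343⁻¹ ≡ −31 ≡ 378 (mod 409).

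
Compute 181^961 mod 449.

Compute successive squares:
961 in binary is 1111000001, i.e. 961 = 512 + 256 + 128 + 64 + 1.
181^1 ≡ 181 (mod 449)
181^2 ≡ 181^2 = 32761 ≡ 433 (mod 449)
181^4 ≡ 433^2 = 187489 ≡ 256 (mod 449)
181^8 ≡ 256^2 = 65536 ≡ 431 (mod 449)
181^16 ≡ 431^2 = 185761 ≡ 324 (mod 449)
181^32 ≡ 324^2 = 104976 ≡ 359 (mod 449)
181^64 ≡ 359^2 = 128881 ≡ 18 (mod 449)
181^128 ≡ 18^2 = 324 (mod 449)
181^256 ≡ 324^2 = 104976 ≡ 359 (mod 449)
181^512 ≡ 359^2 = 128881 ≡ 18 (mod 449)
181^961 = 181^512 · 181^256 · 181^128 · 181^64 · 181^1 ≡ 18 · 359 · 324 · 18 · 181 (mod 449).
Accumulate the product:
18 · 359 = 6462 ≡ 176
176 · 324 = 57024 ≡ 1
1 · 18 = 18
18 · 181 = 3258 ≡ 115

115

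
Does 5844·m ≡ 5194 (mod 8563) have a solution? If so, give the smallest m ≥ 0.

7125

gcd(5844, 8563) = 1, so a unique solution mod 8563 exists.
5844⁻¹ ≡ 7867 (mod 8563).
m ≡ 7867·5194 ≡ 7125 (mod 8563).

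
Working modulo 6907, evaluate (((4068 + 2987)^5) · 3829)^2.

4068 + 2987 = 7055 ≡ 148 (mod 6907)
(148)^5 ≡ 4163 (mod 6907)
4163 · 3829 = 15940127 ≡ 5678 (mod 6907)
(5678)^2 ≡ 4715 (mod 6907)

4715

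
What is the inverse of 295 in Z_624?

55

Run the extended Euclidean algorithm:
624 = 2×295 + 34
295 = 8×34 + 23
34 = 1×23 + 11
23 = 2×11 + 1
11 = 11×1 + 0
gcd(295, 624) = 1, so the inverse exists.
Back-substitute for 1:
1 = 1×23 − 2×11
  = −2×34 + 3×23
  = 3×295 − 26×34
  = −26×624 + 55×295
So 295⁻¹ ≡ 55 (mod 624).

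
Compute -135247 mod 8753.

-135247 = -16·8753 + 4801, so -135247 ≡ 4801 (mod 8753).

4801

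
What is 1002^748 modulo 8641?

5516

By square-and-multiply:
1002^1 ≡ 1002 (mod 8641)
1002^2 ≡ 1002^2 = 1004004 ≡ 1648 (mod 8641)
1002^4 ≡ 1648^2 = 2715904 ≡ 2630 (mod 8641)
1002^8 ≡ 2630^2 = 6916900 ≡ 4100 (mod 8641)
1002^16 ≡ 4100^2 = 16810000 ≡ 3255 (mod 8641)
1002^32 ≡ 3255^2 = 10595025 ≡ 1159 (mod 8641)
1002^64 ≡ 1159^2 = 1343281 ≡ 3926 (mod 8641)
1002^128 ≡ 3926^2 = 15413476 ≡ 6573 (mod 8641)
1002^256 ≡ 6573^2 = 43204329 ≡ 7970 (mod 8641)
1002^512 ≡ 7970^2 = 63520900 ≡ 909 (mod 8641)
1002^748 = 1002^512 * 1002^128 * 1002^64 * 1002^32 * 1002^8 * 1002^4 ≡ 909 * 6573 * 3926 * 1159 * 4100 * 2630 (mod 8641).
Accumulate the product:
909 * 6573 = 5974857 ≡ 3926
3926 * 3926 = 15413476 ≡ 6573
6573 * 1159 = 7618107 ≡ 5386
5386 * 4100 = 22082600 ≡ 4845
4845 * 2630 = 12742350 ≡ 5516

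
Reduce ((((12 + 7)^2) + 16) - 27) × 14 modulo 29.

12 + 7 = 19
(19)^2 ≡ 13 (mod 29)
13 + 16 = 29 ≡ 0 (mod 29)
0 - 27 = -27 ≡ 2 (mod 29)
2 × 14 = 28

28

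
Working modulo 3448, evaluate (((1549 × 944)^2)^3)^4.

1472

1549 × 944 = 1462256 ≡ 304 (mod 3448)
(304)^2 ≡ 2768 (mod 3448)
(2768)^3 ≡ 1464 (mod 3448)
(1464)^4 ≡ 1472 (mod 3448)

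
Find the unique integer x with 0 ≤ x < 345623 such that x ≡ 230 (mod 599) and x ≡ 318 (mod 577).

599⁻¹ mod 577: 599·341 ≡ 1 (mod 577), so 599⁻¹ ≡ 341.
x = 230 + 599·((318 − 230)·341 mod 577) = 230 + 599·4 = 2626.

2626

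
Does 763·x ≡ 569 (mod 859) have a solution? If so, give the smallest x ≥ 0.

522

gcd(763, 859) = 1, so a unique solution mod 859 exists.
763⁻¹ ≡ 170 (mod 859).
x ≡ 170·569 ≡ 522 (mod 859).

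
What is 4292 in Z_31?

4292 = 138·31 + 14, so 4292 ≡ 14 (mod 31).

14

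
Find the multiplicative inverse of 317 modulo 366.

239

By the extended Euclidean algorithm:
366 = 1×317 + 49
317 = 6×49 + 23
49 = 2×23 + 3
23 = 7×3 + 2
3 = 1×2 + 1
2 = 2×1 + 0
gcd(317, 366) = 1, so the inverse exists.
Back-substitute for 1:
1 = 1×3 − 1×2
  = −1×23 + 8×3
  = 8×49 − 17×23
  = −17×317 + 110×49
  = 110×366 − 127×317
So 317⁻¹ ≡ −127 ≡ 239 (mod 366).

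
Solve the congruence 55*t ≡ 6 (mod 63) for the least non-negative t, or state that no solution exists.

gcd(55, 63) = 1, so a unique solution mod 63 exists.
55⁻¹ ≡ 55 (mod 63).
t ≡ 55*6 ≡ 15 (mod 63).

15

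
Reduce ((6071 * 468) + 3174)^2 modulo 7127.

4043

6071 * 468 = 2841228 ≡ 4682 (mod 7127)
4682 + 3174 = 7856 ≡ 729 (mod 7127)
(729)^2 ≡ 4043 (mod 7127)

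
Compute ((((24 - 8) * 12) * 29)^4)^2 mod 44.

24 - 8 = 16
16 * 12 = 192 ≡ 16 (mod 44)
16 * 29 = 464 ≡ 24 (mod 44)
(24)^4 ≡ 16 (mod 44)
(16)^2 ≡ 36 (mod 44)

36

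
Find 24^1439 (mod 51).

39

By square-and-multiply:
1439 in binary is 10110011111, i.e. 1439 = 1024 + 256 + 128 + 16 + 8 + 4 + 2 + 1.
24^1 ≡ 24 (mod 51)
24^2 ≡ 24^2 = 576 ≡ 15 (mod 51)
24^4 ≡ 15^2 = 225 ≡ 21 (mod 51)
24^8 ≡ 21^2 = 441 ≡ 33 (mod 51)
24^16 ≡ 33^2 = 1089 ≡ 18 (mod 51)
24^32 ≡ 18^2 = 324 ≡ 18 (mod 51)
24^64 ≡ 18^2 = 324 ≡ 18 (mod 51)
24^128 ≡ 18^2 = 324 ≡ 18 (mod 51)
24^256 ≡ 18^2 = 324 ≡ 18 (mod 51)
24^512 ≡ 18^2 = 324 ≡ 18 (mod 51)
24^1024 ≡ 18^2 = 324 ≡ 18 (mod 51)
24^1439 = 24^1024 · 24^256 · 24^128 · 24^16 · 24^8 · 24^4 · 24^2 · 24^1 ≡ 18 · 18 · 18 · 18 · 33 · 21 · 15 · 24 (mod 51).
Accumulate the product:
18 · 18 = 324 ≡ 18
18 · 18 = 324 ≡ 18
18 · 18 = 324 ≡ 18
18 · 33 = 594 ≡ 33
33 · 21 = 693 ≡ 30
30 · 15 = 450 ≡ 42
42 · 24 = 1008 ≡ 39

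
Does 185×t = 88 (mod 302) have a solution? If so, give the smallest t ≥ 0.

gcd(185, 302) = 1, so a unique solution mod 302 exists.
185⁻¹ ≡ 191 (mod 302).
t ≡ 191×88 ≡ 198 (mod 302).

198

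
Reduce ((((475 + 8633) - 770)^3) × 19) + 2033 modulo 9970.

2761

475 + 8633 = 9108
9108 - 770 = 8338
(8338)^3 ≡ 2662 (mod 9970)
2662 × 19 = 50578 ≡ 728 (mod 9970)
728 + 2033 = 2761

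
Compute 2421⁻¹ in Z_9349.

3321

Apply the Euclidean algorithm and back-substitute:
9349 = 3·2421 + 2086
2421 = 1·2086 + 335
2086 = 6·335 + 76
335 = 4·76 + 31
76 = 2·31 + 14
31 = 2·14 + 3
14 = 4·3 + 2
3 = 1·2 + 1
2 = 2·1 + 0
gcd(2421, 9349) = 1, so the inverse exists.
Bézout: 1 = −860·9349 + 3321·2421.
So 2421⁻¹ ≡ 3321 (mod 9349).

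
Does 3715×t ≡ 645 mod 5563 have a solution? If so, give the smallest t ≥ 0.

gcd(3715, 5563) = 1, so a unique solution mod 5563 exists.
3715⁻¹ ≡ 4392 (mod 5563).
t ≡ 4392×645 ≡ 1273 (mod 5563).

1273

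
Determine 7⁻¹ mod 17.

17 = 2*7 + 3
7 = 2*3 + 1
3 = 3*1 + 0
gcd(7, 17) = 1, so the inverse exists.
Bézout: 1 = −2*17 + 5*7.
So 7⁻¹ ≡ 5 (mod 17).

5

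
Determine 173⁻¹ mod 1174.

1079

1174 = 6*173 + 136
173 = 1*136 + 37
136 = 3*37 + 25
37 = 1*25 + 12
25 = 2*12 + 1
12 = 12*1 + 0
gcd(173, 1174) = 1, so the inverse exists.
Bézout: 1 = 14*1174 − 95*173.
So 173⁻¹ ≡ −95 ≡ 1079 (mod 1174).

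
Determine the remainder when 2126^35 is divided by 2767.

By square-and-multiply:
35 in binary is 100011, i.e. 35 = 32 + 2 + 1.
2126^1 ≡ 2126 (mod 2767)
2126^2 ≡ 2126^2 = 4519876 ≡ 1365 (mod 2767)
2126^4 ≡ 1365^2 = 1863225 ≡ 1034 (mod 2767)
2126^8 ≡ 1034^2 = 1069156 ≡ 1094 (mod 2767)
2126^16 ≡ 1094^2 = 1196836 ≡ 1492 (mod 2767)
2126^32 ≡ 1492^2 = 2226064 ≡ 1396 (mod 2767)
2126^35 = 2126^32 · 2126^2 · 2126^1 ≡ 1396 · 1365 · 2126 (mod 2767).
Accumulate the product:
1396 · 1365 = 1905540 ≡ 1844
1844 · 2126 = 3920344 ≡ 2272

2272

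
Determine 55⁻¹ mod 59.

44

By the extended Euclidean algorithm:
59 = 1×55 + 4
55 = 13×4 + 3
4 = 1×3 + 1
3 = 3×1 + 0
gcd(55, 59) = 1, so the inverse exists.
Bézout: 1 = 14×59 − 15×55.
So 55⁻¹ ≡ −15 ≡ 44 (mod 59).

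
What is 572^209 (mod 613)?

Compute successive squares:
209 in binary is 11010001, i.e. 209 = 128 + 64 + 16 + 1.
572^1 ≡ 572 (mod 613)
572^2 ≡ 572^2 = 327184 ≡ 455 (mod 613)
572^4 ≡ 455^2 = 207025 ≡ 444 (mod 613)
572^8 ≡ 444^2 = 197136 ≡ 363 (mod 613)
572^16 ≡ 363^2 = 131769 ≡ 587 (mod 613)
572^32 ≡ 587^2 = 344569 ≡ 63 (mod 613)
572^64 ≡ 63^2 = 3969 ≡ 291 (mod 613)
572^128 ≡ 291^2 = 84681 ≡ 87 (mod 613)
572^209 = 572^128 * 572^64 * 572^16 * 572^1 ≡ 87 * 291 * 587 * 572 (mod 613).
Accumulate the product:
87 * 291 = 25317 ≡ 184
184 * 587 = 108008 ≡ 120
120 * 572 = 68640 ≡ 597

597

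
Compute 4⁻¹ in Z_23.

By the extended Euclidean algorithm:
23 = 5×4 + 3
4 = 1×3 + 1
3 = 3×1 + 0
gcd(4, 23) = 1, so the inverse exists.
Bézout: 1 = −1×23 + 6×4.
So 4⁻¹ ≡ 6 (mod 23).

6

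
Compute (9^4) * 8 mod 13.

(9)^4 ≡ 9 (mod 13)
9 * 8 = 72 ≡ 7 (mod 13)

7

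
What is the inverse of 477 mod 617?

Apply the Euclidean algorithm and back-substitute:
617 = 1·477 + 140
477 = 3·140 + 57
140 = 2·57 + 26
57 = 2·26 + 5
26 = 5·5 + 1
5 = 5·1 + 0
gcd(477, 617) = 1, so the inverse exists.
Bézout: 1 = 92·617 − 119·477.
So 477⁻¹ ≡ −119 ≡ 498 (mod 617).

498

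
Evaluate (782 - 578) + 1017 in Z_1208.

782 - 578 = 204
204 + 1017 = 1221 ≡ 13 (mod 1208)

13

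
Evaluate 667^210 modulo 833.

50

667^1 ≡ 667 (mod 833)
667^2 ≡ 667^2 = 444889 ≡ 67 (mod 833)
667^4 ≡ 67^2 = 4489 ≡ 324 (mod 833)
667^8 ≡ 324^2 = 104976 ≡ 18 (mod 833)
667^16 ≡ 18^2 = 324 (mod 833)
667^32 ≡ 324^2 = 104976 ≡ 18 (mod 833)
667^64 ≡ 18^2 = 324 (mod 833)
667^128 ≡ 324^2 = 104976 ≡ 18 (mod 833)
667^210 = 667^128 · 667^64 · 667^16 · 667^2 ≡ 18 · 324 · 324 · 67 (mod 833).
Accumulate the product:
18 · 324 = 5832 ≡ 1
1 · 324 = 324
324 · 67 = 21708 ≡ 50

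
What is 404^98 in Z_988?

612

Compute successive squares:
98 in binary is 1100010, i.e. 98 = 64 + 32 + 2.
404^1 ≡ 404 (mod 988)
404^2 ≡ 404^2 = 163216 ≡ 196 (mod 988)
404^4 ≡ 196^2 = 38416 ≡ 872 (mod 988)
404^8 ≡ 872^2 = 760384 ≡ 612 (mod 988)
404^16 ≡ 612^2 = 374544 ≡ 92 (mod 988)
404^32 ≡ 92^2 = 8464 ≡ 560 (mod 988)
404^64 ≡ 560^2 = 313600 ≡ 404 (mod 988)
404^98 = 404^64 × 404^32 × 404^2 ≡ 404 × 560 × 196 (mod 988).
Accumulate the product:
404 × 560 = 226240 ≡ 976
976 × 196 = 191296 ≡ 612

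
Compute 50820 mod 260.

50820 = 195×260 + 120, so 50820 ≡ 120 (mod 260).

120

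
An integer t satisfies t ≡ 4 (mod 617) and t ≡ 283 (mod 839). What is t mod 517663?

617⁻¹ mod 839: 617·291 ≡ 1 (mod 839), so 617⁻¹ ≡ 291.
t = 4 + 617·((283 − 4)·291 mod 839) = 4 + 617·645 = 397969.
Check: 397969 mod 617 = 4, 397969 mod 839 = 283. ✓

397969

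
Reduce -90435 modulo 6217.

2820

-90435 = -15·6217 + 2820, so -90435 ≡ 2820 (mod 6217).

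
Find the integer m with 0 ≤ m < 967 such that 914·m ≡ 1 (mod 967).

894

By the extended Euclidean algorithm:
967 = 1·914 + 53
914 = 17·53 + 13
53 = 4·13 + 1
13 = 13·1 + 0
gcd(914, 967) = 1, so the inverse exists.
Bézout: 1 = 69·967 − 73·914.
So 914⁻¹ ≡ −73 ≡ 894 (mod 967).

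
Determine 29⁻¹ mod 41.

17

41 = 1*29 + 12
29 = 2*12 + 5
12 = 2*5 + 2
5 = 2*2 + 1
2 = 2*1 + 0
gcd(29, 41) = 1, so the inverse exists.
Bézout: 1 = −12*41 + 17*29.
So 29⁻¹ ≡ 17 (mod 41).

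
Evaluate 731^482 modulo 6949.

4820

By square-and-multiply:
482 in binary is 111100010, i.e. 482 = 256 + 128 + 64 + 32 + 2.
731^1 ≡ 731 (mod 6949)
731^2 ≡ 731^2 = 534361 ≡ 6237 (mod 6949)
731^4 ≡ 6237^2 = 38900169 ≡ 6616 (mod 6949)
731^8 ≡ 6616^2 = 43771456 ≡ 6654 (mod 6949)
731^16 ≡ 6654^2 = 44275716 ≡ 3637 (mod 6949)
731^32 ≡ 3637^2 = 13227769 ≡ 3822 (mod 6949)
731^64 ≡ 3822^2 = 14607684 ≡ 886 (mod 6949)
731^128 ≡ 886^2 = 784996 ≡ 6708 (mod 6949)
731^256 ≡ 6708^2 = 44997264 ≡ 2489 (mod 6949)
731^482 = 731^256 · 731^128 · 731^64 · 731^32 · 731^2 ≡ 2489 · 6708 · 886 · 3822 · 6237 (mod 6949).
Accumulate the product:
2489 · 6708 = 16696212 ≡ 4714
4714 · 886 = 4176604 ≡ 255
255 · 3822 = 974610 ≡ 1750
1750 · 6237 = 10914750 ≡ 4820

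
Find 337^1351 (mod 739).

343

1351 in binary is 10101000111, i.e. 1351 = 1024 + 256 + 64 + 4 + 2 + 1.
337^1 ≡ 337 (mod 739)
337^2 ≡ 337^2 = 113569 ≡ 502 (mod 739)
337^4 ≡ 502^2 = 252004 ≡ 5 (mod 739)
337^8 ≡ 5^2 = 25 (mod 739)
337^16 ≡ 25^2 = 625 (mod 739)
337^32 ≡ 625^2 = 390625 ≡ 433 (mod 739)
337^64 ≡ 433^2 = 187489 ≡ 522 (mod 739)
337^128 ≡ 522^2 = 272484 ≡ 532 (mod 739)
337^256 ≡ 532^2 = 283024 ≡ 726 (mod 739)
337^512 ≡ 726^2 = 527076 ≡ 169 (mod 739)
337^1024 ≡ 169^2 = 28561 ≡ 479 (mod 739)
337^1351 = 337^1024 · 337^256 · 337^64 · 337^4 · 337^2 · 337^1 ≡ 479 · 726 · 522 · 5 · 502 · 337 (mod 739).
Accumulate the product:
479 · 726 = 347754 ≡ 424
424 · 522 = 221328 ≡ 367
367 · 5 = 1835 ≡ 357
357 · 502 = 179214 ≡ 376
376 · 337 = 126712 ≡ 343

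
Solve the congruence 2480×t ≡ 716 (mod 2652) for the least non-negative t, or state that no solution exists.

628

gcd(2480, 2652) = 4, and 4 | 716, so solutions exist.
Divide through by 4: 620×t = 179 (mod 663).
620⁻¹ ≡ 185 (mod 663).
t ≡ 185×179 ≡ 628 (mod 663).
The smallest non-negative solution is t = 628.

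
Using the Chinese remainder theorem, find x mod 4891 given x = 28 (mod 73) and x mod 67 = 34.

101

73⁻¹ mod 67: 73*56 ≡ 1 (mod 67), so 73⁻¹ ≡ 56.
x = 28 + 73*((34 − 28)*56 mod 67) = 28 + 73*1 = 101.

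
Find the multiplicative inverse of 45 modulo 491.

491 = 10×45 + 41
45 = 1×41 + 4
41 = 10×4 + 1
4 = 4×1 + 0
gcd(45, 491) = 1, so the inverse exists.
Back-substitute for 1:
1 = 1×41 − 10×4
  = −10×45 + 11×41
  = 11×491 − 120×45
So 45⁻¹ ≡ −120 ≡ 371 (mod 491).

371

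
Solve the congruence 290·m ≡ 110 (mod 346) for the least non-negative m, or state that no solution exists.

66

gcd(290, 346) = 2, and 2 | 110, so solutions exist.
Divide through by 2: 145·m = 55 (mod 173).
145⁻¹ ≡ 105 (mod 173).
m ≡ 105·55 ≡ 66 (mod 173).
The smallest non-negative solution is m = 66.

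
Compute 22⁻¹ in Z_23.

By the extended Euclidean algorithm:
23 = 1*22 + 1
22 = 22*1 + 0
gcd(22, 23) = 1, so the inverse exists.
Back-substitute for 1:
1 = 1*23 − 1*22
So 22⁻¹ ≡ −1 ≡ 22 (mod 23).

22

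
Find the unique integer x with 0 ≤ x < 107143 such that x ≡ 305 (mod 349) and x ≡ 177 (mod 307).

349⁻¹ mod 307: 349×212 ≡ 1 (mod 307), so 349⁻¹ ≡ 212.
x = 305 + 349×((177 − 305)×212 mod 307) = 305 + 349×187 = 65568.
Check: 65568 mod 349 = 305, 65568 mod 307 = 177. ✓

65568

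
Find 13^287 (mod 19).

13^1 ≡ 13 (mod 19)
13^2 ≡ 13^2 = 169 ≡ 17 (mod 19)
13^4 ≡ 17^2 = 289 ≡ 4 (mod 19)
13^8 ≡ 4^2 = 16 (mod 19)
13^16 ≡ 16^2 = 256 ≡ 9 (mod 19)
13^32 ≡ 9^2 = 81 ≡ 5 (mod 19)
13^64 ≡ 5^2 = 25 ≡ 6 (mod 19)
13^128 ≡ 6^2 = 36 ≡ 17 (mod 19)
13^256 ≡ 17^2 = 289 ≡ 4 (mod 19)
13^287 = 13^256 · 13^16 · 13^8 · 13^4 · 13^2 · 13^1 ≡ 4 · 9 · 16 · 4 · 17 · 13 (mod 19).
Accumulate the product:
4 · 9 = 36 ≡ 17
17 · 16 = 272 ≡ 6
6 · 4 = 24 ≡ 5
5 · 17 = 85 ≡ 9
9 · 13 = 117 ≡ 3

3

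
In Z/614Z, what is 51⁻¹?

614 = 12*51 + 2
51 = 25*2 + 1
2 = 2*1 + 0
gcd(51, 614) = 1, so the inverse exists.
Bézout: 1 = −25*614 + 301*51.
So 51⁻¹ ≡ 301 (mod 614).

301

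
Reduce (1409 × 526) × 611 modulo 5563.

4674

1409 × 526 = 741134 ≡ 1255 (mod 5563)
1255 × 611 = 766805 ≡ 4674 (mod 5563)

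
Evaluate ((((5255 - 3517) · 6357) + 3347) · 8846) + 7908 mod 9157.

5255 - 3517 = 1738
1738 · 6357 = 11048466 ≡ 5124 (mod 9157)
5124 + 3347 = 8471
8471 · 8846 = 74934466 ≡ 2735 (mod 9157)
2735 + 7908 = 10643 ≡ 1486 (mod 9157)

1486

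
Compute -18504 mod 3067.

2965

-18504 = -7×3067 + 2965, so -18504 ≡ 2965 (mod 3067).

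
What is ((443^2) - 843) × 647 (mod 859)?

62

(443)^2 ≡ 397 (mod 859)
397 - 843 = -446 ≡ 413 (mod 859)
413 × 647 = 267211 ≡ 62 (mod 859)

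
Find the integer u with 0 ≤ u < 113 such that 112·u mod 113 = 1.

Apply the Euclidean algorithm and back-substitute:
113 = 1×112 + 1
112 = 112×1 + 0
gcd(112, 113) = 1, so the inverse exists.
Bézout: 1 = 1×113 − 1×112.
So 112⁻¹ ≡ −1 ≡ 112 (mod 113).

112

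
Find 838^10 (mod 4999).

1213

By square-and-multiply:
10 in binary is 1010, i.e. 10 = 8 + 2.
838^1 ≡ 838 (mod 4999)
838^2 ≡ 838^2 = 702244 ≡ 2384 (mod 4999)
838^4 ≡ 2384^2 = 5683456 ≡ 4592 (mod 4999)
838^8 ≡ 4592^2 = 21086464 ≡ 682 (mod 4999)
838^10 = 838^8 * 838^2 ≡ 682 * 2384 (mod 4999).
682 * 2384 = 1625888 ≡ 1213 (mod 4999).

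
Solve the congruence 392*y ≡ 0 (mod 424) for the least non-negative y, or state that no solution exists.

0

gcd(392, 424) = 8, and 8 | 0, so solutions exist.
Divide through by 8: 49*y ≡ 0 (mod 53).
49⁻¹ ≡ 13 (mod 53).
y ≡ 13*0 ≡ 0 (mod 53).
The smallest non-negative solution is y = 0.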